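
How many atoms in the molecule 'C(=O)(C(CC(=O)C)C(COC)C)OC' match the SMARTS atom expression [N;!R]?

0

The query [N;!R] means: aliphatic nitrogen not in a ring.
Check the 14 heavy atoms by environment: 10× C (acyclic) → no; 4× O (acyclic) → no.
No environment satisfies the query, so 0 matching atoms.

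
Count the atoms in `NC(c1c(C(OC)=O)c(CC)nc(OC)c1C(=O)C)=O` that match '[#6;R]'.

The query [#6;R] means: carbon that is part of a ring.
Check the 20 heavy atoms by environment: 1× n (aromatic, in 6-ring) → no; 5× c (aromatic, in 6-ring) → match; 8× C (acyclic) → no; 5× O (acyclic) → no; 1× N (acyclic) → no.
That gives 5 matching atoms.

5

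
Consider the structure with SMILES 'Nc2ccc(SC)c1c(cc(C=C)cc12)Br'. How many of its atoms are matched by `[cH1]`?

4

The query [cH1] means: aromatic carbon bearing exactly one hydrogen.
Check the 16 heavy atoms by environment: 6× c (aromatic, H0) → no; 4× c (aromatic, H1) → match; 1× N (H2) → no; 1× C (H1) → no; 1× C (H2) → no; 1× Br (H0) → no; 1× S (H0) → no; 1× C (H3) → no.
That gives 4 matching atoms.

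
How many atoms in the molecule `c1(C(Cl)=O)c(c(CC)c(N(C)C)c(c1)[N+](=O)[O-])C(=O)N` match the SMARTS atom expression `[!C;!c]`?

8

Check the 20 heavy atoms by environment: 6× c (aromatic) → no; 2× N → match; 6× C → no; 3× O → match; 1× Cl → match; 1× N (charge +1) → match; 1× O (charge -1) → match.
Summing the matching environments: 2 + 3 + 1 + 1 + 1 = 8 matching atoms.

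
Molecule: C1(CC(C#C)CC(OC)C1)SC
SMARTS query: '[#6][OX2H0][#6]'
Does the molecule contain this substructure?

The pattern [#6][OX2H0][#6] describes an aliphatic oxygen bridging two carbons with no H on the oxygen — an ether.
The molecule carries a methoxy ether (-OCH3), whose atoms satisfy every constraint of the query, so the pattern matches.

Yes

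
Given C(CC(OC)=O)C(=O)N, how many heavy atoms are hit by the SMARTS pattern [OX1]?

The query [OX1] means: aliphatic oxygen with one total connection — typically a carbonyl =O or an oxide.
Check the 9 heavy atoms by environment: 3× C (X4) → no; 2× C (X3) → no; 2× O (X1) → match; 1× N (X3) → no; 1× O (X2) → no.
That gives 2 matching atoms.

2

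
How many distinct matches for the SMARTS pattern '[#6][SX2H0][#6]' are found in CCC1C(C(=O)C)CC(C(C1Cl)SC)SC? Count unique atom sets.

2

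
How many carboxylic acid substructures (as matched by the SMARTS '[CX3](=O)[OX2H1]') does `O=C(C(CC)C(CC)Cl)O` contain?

1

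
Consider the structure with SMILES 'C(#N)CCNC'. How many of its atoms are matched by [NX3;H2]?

0

The query [NX3;H2] means: aliphatic N with 3 total connections, two of them H — an -NH2 nitrogen (amine or amide).
Check the 6 heavy atoms by environment: 2× C (H2, X4) → no; 1× N (H1, X3) → no; 1× C (H3, X4) → no; 1× C (H0, X2) → no; 1× N (H0, X1) → no.
No environment satisfies the query, so 0 matching atoms.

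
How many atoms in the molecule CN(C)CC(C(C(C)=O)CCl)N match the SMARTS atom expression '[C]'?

The query [C] means: uppercase C matches aliphatic (non-aromatic) carbon only.
Check the 12 heavy atoms by environment: 8× C → match; 2× N → no; 1× O → no; 1× Cl → no.
That gives 8 matching atoms.

8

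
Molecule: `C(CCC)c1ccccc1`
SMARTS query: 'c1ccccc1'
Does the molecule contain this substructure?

The pattern c1ccccc1 describes six aromatic carbons in a ring — a benzene ring.
The molecule carries a phenyl ring, whose atoms satisfy every constraint of the query, so the pattern matches.

Yes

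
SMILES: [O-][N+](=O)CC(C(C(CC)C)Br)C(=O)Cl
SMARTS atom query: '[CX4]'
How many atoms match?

The query [CX4] means: C with X4: aliphatic carbon with exactly 4 total connections (bonds + H).
Check the 14 heavy atoms by environment: 7× C (X4) → match; 1× C (X3) → no; 2× O (X1) → no; 1× Cl (X1) → no; 1× N (charge +1, X3) → no; 1× O (charge -1, X1) → no; 1× Br (X1) → no.
That gives 7 matching atoms.

7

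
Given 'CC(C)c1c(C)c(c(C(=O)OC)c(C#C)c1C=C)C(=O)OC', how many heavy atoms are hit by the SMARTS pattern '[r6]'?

6

The query [r6] means: r6 matches atoms in a six-membered ring.
Check the 22 heavy atoms by environment: 6× c (aromatic, in 6-ring) → match; 12× C (acyclic) → no; 4× O (acyclic) → no.
That gives 6 matching atoms.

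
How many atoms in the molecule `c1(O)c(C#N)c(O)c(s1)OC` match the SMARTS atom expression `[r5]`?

5

Check the 11 heavy atoms by environment: 1× s (aromatic, in 5-ring) → match; 4× c (aromatic, in 5-ring) → match; 3× O (acyclic) → no; 2× C (acyclic) → no; 1× N (acyclic) → no.
Summing the matching environments: 1 + 4 = 5 matching atoms.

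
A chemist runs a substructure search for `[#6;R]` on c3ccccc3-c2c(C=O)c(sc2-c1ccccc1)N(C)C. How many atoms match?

16

Check the 22 heavy atoms by environment: 1× s (aromatic, in 5-ring) → no; 4× c (aromatic, in 5-ring) → match; 12× c (aromatic, in 6-ring) → match; 1× N (acyclic) → no; 3× C (acyclic) → no; 1× O (acyclic) → no.
Summing the matching environments: 4 + 12 = 16 matching atoms.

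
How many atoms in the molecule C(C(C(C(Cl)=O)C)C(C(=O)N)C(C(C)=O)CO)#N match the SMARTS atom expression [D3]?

7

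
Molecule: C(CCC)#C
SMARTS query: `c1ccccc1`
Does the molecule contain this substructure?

No

The pattern c1ccccc1 describes six aromatic carbons in a ring — a benzene ring.
The closest candidate here is a methyl group (-CH3), but no six-membered all-carbon aromatic ring is present. No other fragment satisfies the full query, so there is no match.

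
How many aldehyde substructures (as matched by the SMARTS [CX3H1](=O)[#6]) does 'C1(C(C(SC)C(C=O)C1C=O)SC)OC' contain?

2

[CX3H1](=O)[#6] is the SMARTS for an aldehyde: an sp2 carbon with one H, double-bonded to O and single-bonded to carbon.
The molecule carries 2 separate instances of an aldehyde (-CHO) meeting every constraint; each maps to a distinct set of atoms, giving 2 matches.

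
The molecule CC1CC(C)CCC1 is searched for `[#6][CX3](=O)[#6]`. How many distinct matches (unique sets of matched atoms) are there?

0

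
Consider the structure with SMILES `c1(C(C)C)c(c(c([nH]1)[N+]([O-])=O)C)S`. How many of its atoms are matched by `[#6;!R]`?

4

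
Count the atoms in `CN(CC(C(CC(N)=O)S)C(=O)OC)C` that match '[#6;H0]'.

The query [#6;H0] means: any carbon with no attached hydrogen.
Check the 15 heavy atoms by environment: 2× C (H2) → no; 2× C (H1) → no; 1× S (H1) → no; 1× N (H0) → no; 3× C (H3) → no; 2× C (H0) → match; 3× O (H0) → no; 1× N (H2) → no.
That gives 2 matching atoms.

2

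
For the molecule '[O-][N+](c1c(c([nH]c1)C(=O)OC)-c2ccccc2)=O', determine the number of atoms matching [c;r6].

6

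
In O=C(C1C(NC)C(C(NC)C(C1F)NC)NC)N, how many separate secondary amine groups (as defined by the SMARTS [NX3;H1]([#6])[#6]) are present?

4

[NX3;H1]([#6])[#6] is the SMARTS for a secondary amine: a trivalent nitrogen with one H, bonded to two carbons.
The molecule carries 4 separate instances of an N-methylamino group (-NHCH3) meeting every constraint; each maps to a distinct set of atoms, giving 4 matches.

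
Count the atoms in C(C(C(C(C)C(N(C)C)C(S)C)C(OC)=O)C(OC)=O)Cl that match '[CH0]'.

2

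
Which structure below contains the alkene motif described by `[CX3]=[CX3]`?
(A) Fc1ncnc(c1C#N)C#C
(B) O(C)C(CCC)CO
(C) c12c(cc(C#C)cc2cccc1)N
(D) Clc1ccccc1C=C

D

[CX3]=[CX3] describes a non-aromatic C=C double bond between two sp2 carbons (an alkene).
(A) has an ethynyl group (-C#CH) but the C-C bond is a triple bond, not a double bond.
(B) has an ethyl group (-CH2CH3) but its C-C bond is a single bond between CX4 carbons, not CX3=CX3.
(C) has an ethynyl group (-C#CH) but the C-C bond is a triple bond, not a double bond.
(D) contains a vinyl group (-CH=CH2), which satisfies every atom and bond constraint.
So the answer is (D).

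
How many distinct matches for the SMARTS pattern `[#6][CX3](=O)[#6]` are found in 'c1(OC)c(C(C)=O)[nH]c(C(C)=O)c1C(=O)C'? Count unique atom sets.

3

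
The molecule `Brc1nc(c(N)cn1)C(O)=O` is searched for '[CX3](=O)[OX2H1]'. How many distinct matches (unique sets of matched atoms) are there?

1

[CX3](=O)[OX2H1] is the SMARTS for a carboxylic acid: an sp2 carbon double-bonded to O and single-bonded to an -OH oxygen.
Exactly one fragment in the molecule meets all constraints, giving 1 match.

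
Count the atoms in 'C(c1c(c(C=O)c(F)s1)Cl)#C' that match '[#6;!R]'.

The query [#6;!R] means: carbon not in any ring.
Check the 11 heavy atoms by environment: 1× s (aromatic, in 5-ring) → no; 4× c (aromatic, in 5-ring) → no; 1× F (acyclic) → no; 1× Cl (acyclic) → no; 3× C (acyclic) → match; 1× O (acyclic) → no.
That gives 3 matching atoms.

3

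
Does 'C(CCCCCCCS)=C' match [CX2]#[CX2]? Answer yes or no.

No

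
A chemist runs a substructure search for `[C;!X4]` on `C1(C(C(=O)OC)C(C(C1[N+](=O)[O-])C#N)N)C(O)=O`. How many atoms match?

The query [C;!X4] means: aliphatic carbon that does not have four total connections.
Check the 18 heavy atoms by environment: 6× C (X4) → no; 2× C (X3) → match; 3× O (X1) → no; 2× O (X2) → no; 1× C (X2) → match; 1× N (X1) → no; 1× N (charge +1, X3) → no; 1× O (charge -1, X1) → no; 1× N (X3) → no.
Summing the matching environments: 2 + 1 = 3 matching atoms.

3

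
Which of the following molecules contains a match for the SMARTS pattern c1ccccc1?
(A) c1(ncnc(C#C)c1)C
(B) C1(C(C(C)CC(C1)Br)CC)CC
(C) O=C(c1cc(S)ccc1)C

c1ccccc1 describes six aromatic carbons in a ring (a benzene ring).
(A) has a methyl group (-CH3) but no six-membered all-carbon aromatic ring is present.
(B) has a methyl group (-CH3) but no six-membered all-carbon aromatic ring is present.
(C) contains the required atom environment, so the pattern matches.
So the answer is (C).

C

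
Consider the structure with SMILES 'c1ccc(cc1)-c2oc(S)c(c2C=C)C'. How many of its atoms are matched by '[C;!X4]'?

2

The query [C;!X4] means: aliphatic carbon that does not have four total connections.
Check the 15 heavy atoms by environment: 1× o (aromatic, X2) → no; 10× c (aromatic, X3) → no; 1× C (X4) → no; 2× C (X3) → match; 1× S (X2) → no.
That gives 2 matching atoms.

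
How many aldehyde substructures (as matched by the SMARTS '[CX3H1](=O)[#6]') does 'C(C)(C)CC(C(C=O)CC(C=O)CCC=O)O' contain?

[CX3H1](=O)[#6] is the SMARTS for an aldehyde: an sp2 carbon with one H, double-bonded to O and single-bonded to carbon.
The molecule carries 3 separate instances of an aldehyde (-CHO) meeting every constraint; each maps to a distinct set of atoms, giving 3 matches.

3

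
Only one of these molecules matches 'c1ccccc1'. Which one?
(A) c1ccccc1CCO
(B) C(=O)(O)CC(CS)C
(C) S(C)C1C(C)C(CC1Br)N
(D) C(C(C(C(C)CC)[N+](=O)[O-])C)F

A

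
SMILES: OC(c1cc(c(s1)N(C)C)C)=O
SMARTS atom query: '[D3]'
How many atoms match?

5

Check the 12 heavy atoms by environment: 1× s (aromatic, D2) → no; 3× c (aromatic, D3) → match; 1× c (aromatic, D2) → no; 1× N (D3) → match; 3× C (D1) → no; 1× C (D3) → match; 2× O (D1) → no.
Summing the matching environments: 3 + 1 + 1 = 5 matching atoms.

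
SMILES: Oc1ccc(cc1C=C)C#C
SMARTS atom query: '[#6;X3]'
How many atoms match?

Check the 11 heavy atoms by environment: 6× c (aromatic, X3) → match; 2× C (X2) → no; 2× C (X3) → match; 1× O (X2) → no.
Summing the matching environments: 6 + 2 = 8 matching atoms.

8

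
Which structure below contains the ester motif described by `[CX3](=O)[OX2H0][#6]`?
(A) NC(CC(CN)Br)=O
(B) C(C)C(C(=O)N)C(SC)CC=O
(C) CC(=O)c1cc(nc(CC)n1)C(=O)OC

C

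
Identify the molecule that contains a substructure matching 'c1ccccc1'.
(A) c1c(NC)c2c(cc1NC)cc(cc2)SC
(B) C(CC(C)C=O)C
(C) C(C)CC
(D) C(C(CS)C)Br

c1ccccc1 describes six aromatic carbons in a ring (a benzene ring).
(A) contains the required atom environment, so the pattern matches.
(B) has a methyl group (-CH3) but no six-membered all-carbon aromatic ring is present.
(C) has a methyl group (-CH3) but no six-membered all-carbon aromatic ring is present.
(D) has a methyl group (-CH3) but no six-membered all-carbon aromatic ring is present.
So the answer is (A).

A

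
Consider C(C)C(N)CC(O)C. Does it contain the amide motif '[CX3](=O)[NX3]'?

The pattern [CX3](=O)[NX3] describes a carbonyl carbon bonded to a trivalent nitrogen — an amide.
The closest candidate here is a primary amino group (-NH2), but the -NH2 is not attached to a carbonyl carbon. No other fragment satisfies the full query, so there is no match.

No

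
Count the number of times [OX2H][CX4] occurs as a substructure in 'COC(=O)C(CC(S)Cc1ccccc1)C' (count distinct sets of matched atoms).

0

[OX2H][CX4] is the SMARTS for an aliphatic alcohol: a hydroxyl oxygen bound to an sp3 (X4) carbon.
No fragment in the molecule satisfies every constraint, giving 0 matches.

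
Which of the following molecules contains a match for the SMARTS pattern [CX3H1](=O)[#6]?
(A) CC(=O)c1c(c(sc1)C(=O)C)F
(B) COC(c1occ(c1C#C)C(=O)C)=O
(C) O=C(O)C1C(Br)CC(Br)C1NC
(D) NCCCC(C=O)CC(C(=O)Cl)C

[CX3H1](=O)[#6] describes an sp2 carbon with one H, double-bonded to O and single-bonded to carbon (an aldehyde).
(A) has an acetyl/ketone group (-C(=O)CH3) but the carbonyl carbon has H0 (two carbon neighbours), not H1.
(B) has an acetyl/ketone group (-C(=O)CH3) but the carbonyl carbon has H0 (two carbon neighbours), not H1.
(C) has a carboxylic acid group (-C(=O)OH) but the carbonyl carbon has H0 and is bonded to O, not H1.
(D) contains an aldehyde (-CHO), which satisfies every atom and bond constraint.
So the answer is (D).

D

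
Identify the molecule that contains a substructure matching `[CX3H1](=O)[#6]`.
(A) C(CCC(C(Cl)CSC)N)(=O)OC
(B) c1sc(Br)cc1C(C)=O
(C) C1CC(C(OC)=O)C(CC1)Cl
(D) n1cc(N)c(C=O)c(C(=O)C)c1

D

[CX3H1](=O)[#6] describes an sp2 carbon with one H, double-bonded to O and single-bonded to carbon (an aldehyde).
(A) has a methyl-ester group (-C(=O)OCH3) but the carbonyl carbon has H0, not H1.
(B) has an acetyl/ketone group (-C(=O)CH3) but the carbonyl carbon has H0 (two carbon neighbours), not H1.
(C) has a methyl-ester group (-C(=O)OCH3) but the carbonyl carbon has H0, not H1.
(D) contains an aldehyde (-CHO), which satisfies every atom and bond constraint.
So the answer is (D).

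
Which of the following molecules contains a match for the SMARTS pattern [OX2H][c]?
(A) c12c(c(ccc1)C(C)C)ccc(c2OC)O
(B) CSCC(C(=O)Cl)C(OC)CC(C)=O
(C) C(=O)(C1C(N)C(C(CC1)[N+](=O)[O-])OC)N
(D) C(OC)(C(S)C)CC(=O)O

A

[OX2H][c] describes a hydroxyl oxygen attached to an aromatic carbon (a phenol).
(A) contains a hydroxyl group (-OH), which satisfies every atom and bond constraint.
(B) has a methoxy ether (-OCH3) but the oxygen has H0, not H1.
(C) has a methoxy ether (-OCH3) but the oxygen has H0, not H1.
(D) has a methoxy ether (-OCH3) but the oxygen has H0, not H1.
So the answer is (A).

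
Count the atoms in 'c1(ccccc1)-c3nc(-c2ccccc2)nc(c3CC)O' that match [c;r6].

16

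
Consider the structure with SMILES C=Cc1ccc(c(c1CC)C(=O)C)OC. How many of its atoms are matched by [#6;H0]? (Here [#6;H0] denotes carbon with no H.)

5

The query [#6;H0] means: any carbon with no attached hydrogen.
Check the 15 heavy atoms by environment: 4× c (aromatic, H0) → match; 2× c (aromatic, H1) → no; 2× O (H0) → no; 3× C (H3) → no; 2× C (H2) → no; 1× C (H1) → no; 1× C (H0) → match.
Summing the matching environments: 4 + 1 = 5 matching atoms.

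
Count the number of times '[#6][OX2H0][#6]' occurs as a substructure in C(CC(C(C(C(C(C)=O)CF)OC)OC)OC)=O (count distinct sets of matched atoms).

3

[#6][OX2H0][#6] is the SMARTS for an ether: an aliphatic oxygen bridging two carbons with no H on the oxygen.
The molecule carries 3 separate instances of a methoxy ether (-OCH3) meeting every constraint; each maps to a distinct set of atoms, giving 3 matches.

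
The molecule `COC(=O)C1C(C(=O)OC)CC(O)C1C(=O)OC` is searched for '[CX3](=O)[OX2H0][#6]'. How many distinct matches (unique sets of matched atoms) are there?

3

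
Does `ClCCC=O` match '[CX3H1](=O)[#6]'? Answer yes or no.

Yes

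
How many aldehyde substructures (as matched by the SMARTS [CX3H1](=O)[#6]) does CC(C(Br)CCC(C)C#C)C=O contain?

[CX3H1](=O)[#6] is the SMARTS for an aldehyde: an sp2 carbon with one H, double-bonded to O and single-bonded to carbon.
Exactly one fragment in the molecule meets all constraints, giving 1 match.

1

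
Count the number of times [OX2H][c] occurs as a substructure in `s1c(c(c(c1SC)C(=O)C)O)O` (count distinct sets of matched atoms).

[OX2H][c] is the SMARTS for a phenol: a hydroxyl oxygen attached to an aromatic carbon.
The molecule carries 2 separate instances of a hydroxyl group (-OH) meeting every constraint; each maps to a distinct set of atoms, giving 2 matches.

2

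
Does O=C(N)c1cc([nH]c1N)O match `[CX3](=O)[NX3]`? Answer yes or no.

Yes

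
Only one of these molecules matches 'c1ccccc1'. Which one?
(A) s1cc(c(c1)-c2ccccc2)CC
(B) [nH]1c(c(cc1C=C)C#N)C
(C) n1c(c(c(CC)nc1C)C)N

c1ccccc1 describes six aromatic carbons in a ring (a benzene ring).
(A) contains a phenyl ring, which satisfies every atom and bond constraint.
(B) has a methyl group (-CH3) but no six-membered all-carbon aromatic ring is present.
(C) has a methyl group (-CH3) but no six-membered all-carbon aromatic ring is present.
So the answer is (A).

A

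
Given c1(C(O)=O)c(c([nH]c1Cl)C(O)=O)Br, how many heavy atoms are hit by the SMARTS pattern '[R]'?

Check the 13 heavy atoms by environment: 1× n (aromatic, in 5-ring) → match; 4× c (aromatic, in 5-ring) → match; 2× C (acyclic) → no; 4× O (acyclic) → no; 1× Br (acyclic) → no; 1× Cl (acyclic) → no.
Summing the matching environments: 1 + 4 = 5 matching atoms.

5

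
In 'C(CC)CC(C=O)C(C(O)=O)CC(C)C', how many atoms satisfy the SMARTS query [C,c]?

12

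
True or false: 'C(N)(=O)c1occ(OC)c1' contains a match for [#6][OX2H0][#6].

The pattern [#6][OX2H0][#6] describes an aliphatic oxygen bridging two carbons with no H on the oxygen — an ether.
The molecule carries a methoxy ether (-OCH3), whose atoms satisfy every constraint of the query, so the pattern matches.

True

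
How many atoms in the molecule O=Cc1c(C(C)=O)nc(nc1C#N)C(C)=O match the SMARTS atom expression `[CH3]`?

2

The query [CH3] means: aliphatic carbon with exactly three hydrogens.
Check the 16 heavy atoms by environment: 2× n (aromatic, H0) → no; 4× c (aromatic, H0) → no; 3× C (H0) → no; 3× O (H0) → no; 2× C (H3) → match; 1× N (H0) → no; 1× C (H1) → no.
That gives 2 matching atoms.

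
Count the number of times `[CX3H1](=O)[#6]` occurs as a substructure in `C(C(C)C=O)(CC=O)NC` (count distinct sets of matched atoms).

2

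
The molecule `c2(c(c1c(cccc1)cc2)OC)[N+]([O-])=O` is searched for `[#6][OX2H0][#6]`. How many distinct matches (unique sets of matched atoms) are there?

1

[#6][OX2H0][#6] is the SMARTS for an ether: an aliphatic oxygen bridging two carbons with no H on the oxygen.
Exactly one fragment in the molecule meets all constraints, giving 1 match.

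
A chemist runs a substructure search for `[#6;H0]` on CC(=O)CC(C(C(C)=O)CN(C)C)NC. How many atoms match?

The query [#6;H0] means: any carbon with no attached hydrogen.
Check the 15 heavy atoms by environment: 2× C (H2) → no; 2× C (H1) → no; 1× N (H0) → no; 5× C (H3) → no; 2× C (H0) → match; 2× O (H0) → no; 1× N (H1) → no.
That gives 2 matching atoms.

2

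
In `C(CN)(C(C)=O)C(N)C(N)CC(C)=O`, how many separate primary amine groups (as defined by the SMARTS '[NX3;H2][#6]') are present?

3

[NX3;H2][#6] is the SMARTS for a primary amine: a trivalent nitrogen with two H attached to carbon.
The molecule carries 3 separate instances of a primary amino group (-NH2) meeting every constraint; each maps to a distinct set of atoms, giving 3 matches.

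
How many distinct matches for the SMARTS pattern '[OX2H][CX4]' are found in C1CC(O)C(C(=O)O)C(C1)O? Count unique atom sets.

2

[OX2H][CX4] is the SMARTS for an aliphatic alcohol: a hydroxyl oxygen bound to an sp3 (X4) carbon.
The molecule carries 2 separate instances of a hydroxyl group (-OH) meeting every constraint; each maps to a distinct set of atoms, giving 2 matches.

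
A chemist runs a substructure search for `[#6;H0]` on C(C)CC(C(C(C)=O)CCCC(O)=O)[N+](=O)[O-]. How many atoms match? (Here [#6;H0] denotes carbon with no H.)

The query [#6;H0] means: any carbon with no attached hydrogen.
Check the 17 heavy atoms by environment: 5× C (H2) → no; 2× C (H1) → no; 1× N (charge +1, H0) → no; 1× O (charge -1, H0) → no; 3× O (H0) → no; 2× C (H0) → match; 2× C (H3) → no; 1× O (H1) → no.
That gives 2 matching atoms.

2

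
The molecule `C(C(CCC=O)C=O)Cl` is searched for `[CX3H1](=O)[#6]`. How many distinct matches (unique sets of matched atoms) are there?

[CX3H1](=O)[#6] is the SMARTS for an aldehyde: an sp2 carbon with one H, double-bonded to O and single-bonded to carbon.
The molecule carries 2 separate instances of an aldehyde (-CHO) meeting every constraint; each maps to a distinct set of atoms, giving 2 matches.

2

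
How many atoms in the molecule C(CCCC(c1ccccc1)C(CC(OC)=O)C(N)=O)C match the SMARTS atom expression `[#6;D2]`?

10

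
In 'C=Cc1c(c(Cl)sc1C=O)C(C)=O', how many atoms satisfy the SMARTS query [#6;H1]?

2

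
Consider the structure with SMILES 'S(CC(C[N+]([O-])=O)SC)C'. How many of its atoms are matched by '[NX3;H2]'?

0

The query [NX3;H2] means: aliphatic N with 3 total connections, two of them H — an -NH2 nitrogen (amine or amide).
Check the 10 heavy atoms by environment: 2× C (H2, X4) → no; 1× C (H1, X4) → no; 2× S (H0, X2) → no; 2× C (H3, X4) → no; 1× N (charge +1, H0, X3) → no; 1× O (charge -1, H0, X1) → no; 1× O (H0, X1) → no.
No environment satisfies the query, so 0 matching atoms.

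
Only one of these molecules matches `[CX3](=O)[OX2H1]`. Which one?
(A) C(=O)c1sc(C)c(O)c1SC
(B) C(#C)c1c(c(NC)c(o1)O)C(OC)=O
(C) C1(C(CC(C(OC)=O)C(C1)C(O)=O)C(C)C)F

C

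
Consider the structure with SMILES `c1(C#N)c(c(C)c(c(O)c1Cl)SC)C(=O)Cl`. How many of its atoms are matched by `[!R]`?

Check the 16 heavy atoms by environment: 6× c (aromatic, in 6-ring) → no; 4× C (acyclic) → match; 2× O (acyclic) → match; 2× Cl (acyclic) → match; 1× S (acyclic) → match; 1× N (acyclic) → match.
Summing the matching environments: 4 + 2 + 2 + 1 + 1 = 10 matching atoms.

10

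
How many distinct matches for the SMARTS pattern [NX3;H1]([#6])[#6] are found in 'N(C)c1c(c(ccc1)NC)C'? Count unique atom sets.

2

[NX3;H1]([#6])[#6] is the SMARTS for a secondary amine: a trivalent nitrogen with one H, bonded to two carbons.
The molecule carries 2 separate instances of an N-methylamino group (-NHCH3) meeting every constraint; each maps to a distinct set of atoms, giving 2 matches.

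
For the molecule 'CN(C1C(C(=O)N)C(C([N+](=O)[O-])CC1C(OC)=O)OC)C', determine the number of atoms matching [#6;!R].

6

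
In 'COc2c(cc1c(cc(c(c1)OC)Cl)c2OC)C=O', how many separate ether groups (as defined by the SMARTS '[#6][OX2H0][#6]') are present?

[#6][OX2H0][#6] is the SMARTS for an ether: an aliphatic oxygen bridging two carbons with no H on the oxygen.
The molecule carries 3 separate instances of a methoxy ether (-OCH3) meeting every constraint; each maps to a distinct set of atoms, giving 3 matches.

3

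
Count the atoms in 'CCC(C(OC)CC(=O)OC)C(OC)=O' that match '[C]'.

10

Check the 15 heavy atoms by environment: 10× C → match; 5× O → no.
That gives 10 matching atoms.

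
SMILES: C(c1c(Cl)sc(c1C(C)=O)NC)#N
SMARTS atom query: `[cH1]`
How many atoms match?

The query [cH1] means: aromatic carbon bearing exactly one hydrogen.
Check the 13 heavy atoms by environment: 1× s (aromatic, H0) → no; 4× c (aromatic, H0) → no; 1× N (H1) → no; 2× C (H3) → no; 1× Cl (H0) → no; 2× C (H0) → no; 1× N (H0) → no; 1× O (H0) → no.
No environment satisfies the query, so 0 matching atoms.

0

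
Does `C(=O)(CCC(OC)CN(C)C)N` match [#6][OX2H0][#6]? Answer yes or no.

The pattern [#6][OX2H0][#6] describes an aliphatic oxygen bridging two carbons with no H on the oxygen — an ether.
The molecule carries a methoxy ether (-OCH3), whose atoms satisfy every constraint of the query, so the pattern matches.

Yes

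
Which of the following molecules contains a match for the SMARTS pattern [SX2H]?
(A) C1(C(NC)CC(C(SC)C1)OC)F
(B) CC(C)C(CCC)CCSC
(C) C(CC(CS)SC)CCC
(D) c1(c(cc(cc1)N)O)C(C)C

[SX2H] describes an aliphatic sulfur with two connections, one being H (a thiol).
(A) has a methylthio ether (-SCH3) but the sulfur has H0 (bonded to two carbons), not H1.
(B) has a methylthio ether (-SCH3) but the sulfur has H0 (bonded to two carbons), not H1.
(C) contains a thiol (-SH), which satisfies every atom and bond constraint.
(D) has a hydroxyl group (-OH) but it is an -OH, not an -SH.
So the answer is (C).

C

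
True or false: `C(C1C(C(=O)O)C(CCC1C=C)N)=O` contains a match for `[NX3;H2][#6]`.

True

The pattern [NX3;H2][#6] describes a trivalent nitrogen with two H attached to carbon — a primary amine.
The molecule carries a primary amino group (-NH2), whose atoms satisfy every constraint of the query, so the pattern matches.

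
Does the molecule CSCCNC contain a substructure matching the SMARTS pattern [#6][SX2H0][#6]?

Yes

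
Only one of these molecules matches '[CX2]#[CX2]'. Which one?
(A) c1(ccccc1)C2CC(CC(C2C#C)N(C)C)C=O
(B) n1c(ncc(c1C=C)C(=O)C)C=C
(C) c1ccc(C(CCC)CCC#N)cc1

A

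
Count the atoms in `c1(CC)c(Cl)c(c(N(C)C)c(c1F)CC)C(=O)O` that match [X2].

The query [X2] means: any atom with exactly two total connections (bonds + H).
Check the 18 heavy atoms by environment: 6× c (aromatic, X3) → no; 6× C (X4) → no; 1× F (X1) → no; 1× C (X3) → no; 1× O (X1) → no; 1× O (X2) → match; 1× Cl (X1) → no; 1× N (X3) → no.
That gives 1 matching atom.

1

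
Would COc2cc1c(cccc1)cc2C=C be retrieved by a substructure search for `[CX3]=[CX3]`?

The pattern [CX3]=[CX3] describes a non-aromatic C=C double bond between two sp2 carbons — an alkene.
The molecule carries a vinyl group (-CH=CH2), whose atoms satisfy every constraint of the query, so the pattern matches.

Yes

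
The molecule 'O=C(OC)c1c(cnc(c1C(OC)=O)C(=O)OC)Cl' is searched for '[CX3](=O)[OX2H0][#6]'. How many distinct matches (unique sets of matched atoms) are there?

[CX3](=O)[OX2H0][#6] is the SMARTS for an ester: a carbonyl carbon bonded to an oxygen that is itself bonded to carbon (no H on that O).
The molecule carries 3 separate instances of a methyl-ester group (-C(=O)OCH3) meeting every constraint; each maps to a distinct set of atoms, giving 3 matches.

3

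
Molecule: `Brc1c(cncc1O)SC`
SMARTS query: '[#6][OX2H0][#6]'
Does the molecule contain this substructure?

The pattern [#6][OX2H0][#6] describes an aliphatic oxygen bridging two carbons with no H on the oxygen — an ether.
The closest candidate here is a hydroxyl group (-OH), but the oxygen has H1, not H0 bridging two carbons. No other fragment satisfies the full query, so there is no match.

No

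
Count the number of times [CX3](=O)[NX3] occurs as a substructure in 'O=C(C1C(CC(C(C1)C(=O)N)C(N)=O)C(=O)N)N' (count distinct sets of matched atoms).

4

[CX3](=O)[NX3] is the SMARTS for an amide: a carbonyl carbon bonded to a trivalent nitrogen.
The molecule carries 4 separate instances of a primary amide (-C(=O)NH2) meeting every constraint; each maps to a distinct set of atoms, giving 4 matches.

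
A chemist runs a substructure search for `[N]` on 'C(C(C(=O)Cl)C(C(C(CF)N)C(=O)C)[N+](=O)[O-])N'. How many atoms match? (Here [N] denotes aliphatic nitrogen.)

3

Check the 18 heavy atoms by environment: 9× C → no; 2× N → match; 1× N (charge +1) → match; 1× O (charge -1) → no; 3× O → no; 1× F → no; 1× Cl → no.
Summing the matching environments: 2 + 1 = 3 matching atoms.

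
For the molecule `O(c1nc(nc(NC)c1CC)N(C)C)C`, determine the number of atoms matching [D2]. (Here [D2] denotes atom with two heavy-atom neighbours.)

Check the 15 heavy atoms by environment: 2× n (aromatic, D2) → match; 4× c (aromatic, D3) → no; 1× O (D2) → match; 5× C (D1) → no; 1× N (D2) → match; 1× N (D3) → no; 1× C (D2) → match.
Summing the matching environments: 2 + 1 + 1 + 1 = 5 matching atoms.

5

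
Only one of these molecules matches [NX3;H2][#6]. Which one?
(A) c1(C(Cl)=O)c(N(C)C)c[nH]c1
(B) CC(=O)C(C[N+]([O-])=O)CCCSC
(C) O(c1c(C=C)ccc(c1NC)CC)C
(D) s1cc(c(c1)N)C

D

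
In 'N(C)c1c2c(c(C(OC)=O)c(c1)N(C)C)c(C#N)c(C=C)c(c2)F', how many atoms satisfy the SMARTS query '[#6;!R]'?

8

The query [#6;!R] means: carbon not in any ring.
Check the 24 heavy atoms by environment: 10× c (aromatic, in 6-ring) → no; 8× C (acyclic) → match; 3× N (acyclic) → no; 1× F (acyclic) → no; 2× O (acyclic) → no.
That gives 8 matching atoms.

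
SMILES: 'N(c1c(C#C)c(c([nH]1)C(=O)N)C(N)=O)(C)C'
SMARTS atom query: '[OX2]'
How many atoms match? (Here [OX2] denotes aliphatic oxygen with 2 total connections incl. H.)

0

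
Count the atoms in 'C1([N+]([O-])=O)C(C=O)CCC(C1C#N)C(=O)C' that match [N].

2

The query [N] means: uppercase N matches aliphatic (non-aromatic) nitrogen only.
Check the 16 heavy atoms by environment: 10× C → no; 1× N → match; 3× O → no; 1× N (charge +1) → match; 1× O (charge -1) → no.
Summing the matching environments: 1 + 1 = 2 matching atoms.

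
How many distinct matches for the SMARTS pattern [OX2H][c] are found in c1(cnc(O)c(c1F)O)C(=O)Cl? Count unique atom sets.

[OX2H][c] is the SMARTS for a phenol: a hydroxyl oxygen attached to an aromatic carbon.
The molecule carries 2 separate instances of a hydroxyl group (-OH) meeting every constraint; each maps to a distinct set of atoms, giving 2 matches.

2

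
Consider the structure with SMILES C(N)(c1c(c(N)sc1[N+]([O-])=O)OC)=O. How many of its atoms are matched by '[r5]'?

5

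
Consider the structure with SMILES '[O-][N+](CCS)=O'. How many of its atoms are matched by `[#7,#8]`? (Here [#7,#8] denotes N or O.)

The query [#7,#8] means: nitrogen or oxygen (comma = OR).
Check the 6 heavy atoms by environment: 2× C → no; 1× S → no; 1× N (charge +1) → match; 1× O (charge -1) → match; 1× O → match.
Summing the matching environments: 1 + 1 + 1 = 3 matching atoms.

3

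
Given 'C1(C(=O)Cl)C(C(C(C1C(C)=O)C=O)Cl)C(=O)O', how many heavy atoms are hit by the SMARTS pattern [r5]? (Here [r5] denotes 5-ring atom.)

5

Check the 17 heavy atoms by environment: 5× C (in 5-ring) → match; 2× Cl (acyclic) → no; 5× C (acyclic) → no; 5× O (acyclic) → no.
That gives 5 matching atoms.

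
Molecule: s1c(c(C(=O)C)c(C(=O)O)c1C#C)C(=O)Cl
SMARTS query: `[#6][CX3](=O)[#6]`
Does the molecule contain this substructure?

Yes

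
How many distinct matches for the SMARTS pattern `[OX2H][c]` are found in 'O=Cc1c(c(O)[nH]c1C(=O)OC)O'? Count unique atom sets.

2

[OX2H][c] is the SMARTS for a phenol: a hydroxyl oxygen attached to an aromatic carbon.
The molecule carries 2 separate instances of a hydroxyl group (-OH) meeting every constraint; each maps to a distinct set of atoms, giving 2 matches.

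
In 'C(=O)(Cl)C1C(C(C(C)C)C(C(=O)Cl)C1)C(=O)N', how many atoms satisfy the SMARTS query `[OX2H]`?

Check the 17 heavy atoms by environment: 5× C (H1, X4) → no; 1× C (H2, X4) → no; 2× C (H3, X4) → no; 3× C (H0, X3) → no; 3× O (H0, X1) → no; 2× Cl (H0, X1) → no; 1× N (H2, X3) → no.
No environment satisfies the query, so 0 matching atoms.

0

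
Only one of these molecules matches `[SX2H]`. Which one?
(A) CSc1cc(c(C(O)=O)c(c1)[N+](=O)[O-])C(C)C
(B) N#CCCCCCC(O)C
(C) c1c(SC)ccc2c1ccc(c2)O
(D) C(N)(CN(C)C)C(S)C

D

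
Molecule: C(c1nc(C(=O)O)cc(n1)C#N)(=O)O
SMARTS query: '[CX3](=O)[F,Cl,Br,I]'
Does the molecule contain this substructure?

No

The pattern [CX3](=O)[F,Cl,Br,I] describes a carbonyl carbon bonded to a halogen — an acyl halide.
The closest candidate here is a carboxylic acid group (-C(=O)OH), but the carbonyl is bonded to -OH, not to a halogen. No other fragment satisfies the full query, so there is no match.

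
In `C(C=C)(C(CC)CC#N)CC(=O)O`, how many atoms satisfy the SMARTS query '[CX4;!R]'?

6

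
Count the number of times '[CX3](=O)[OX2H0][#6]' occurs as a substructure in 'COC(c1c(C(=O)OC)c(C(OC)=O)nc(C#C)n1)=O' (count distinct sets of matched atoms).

3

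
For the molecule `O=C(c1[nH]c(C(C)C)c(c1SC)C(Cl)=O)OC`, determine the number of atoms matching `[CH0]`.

The query [CH0] means: aliphatic carbon with no attached hydrogen.
Check the 17 heavy atoms by environment: 1× n (aromatic, H1) → no; 4× c (aromatic, H0) → no; 2× C (H0) → match; 3× O (H0) → no; 1× Cl (H0) → no; 1× C (H1) → no; 4× C (H3) → no; 1× S (H0) → no.
That gives 2 matching atoms.

2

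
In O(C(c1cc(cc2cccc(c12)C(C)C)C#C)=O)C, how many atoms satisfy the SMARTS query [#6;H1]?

7

The query [#6;H1] means: any carbon bearing exactly one hydrogen.
Check the 19 heavy atoms by environment: 5× c (aromatic, H0) → no; 5× c (aromatic, H1) → match; 2× C (H0) → no; 2× O (H0) → no; 3× C (H3) → no; 2× C (H1) → match.
Summing the matching environments: 5 + 2 = 7 matching atoms.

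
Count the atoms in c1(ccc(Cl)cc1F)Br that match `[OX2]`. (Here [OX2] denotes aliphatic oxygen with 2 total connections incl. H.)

0

Check the 9 heavy atoms by environment: 6× c (aromatic, X3) → no; 1× Br (X1) → no; 1× Cl (X1) → no; 1× F (X1) → no.
No environment satisfies the query, so 0 matching atoms.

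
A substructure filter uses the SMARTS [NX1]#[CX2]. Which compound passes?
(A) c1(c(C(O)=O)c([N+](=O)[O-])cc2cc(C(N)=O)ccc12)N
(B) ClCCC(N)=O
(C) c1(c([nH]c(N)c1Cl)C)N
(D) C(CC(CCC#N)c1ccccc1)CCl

[NX1]#[CX2] describes a nitrogen triple-bonded to a two-connected carbon (a nitrile).
(A) has a primary amide (-C(=O)NH2) but the nitrogen is NX3, not NX1.
(B) has a primary amide (-C(=O)NH2) but the nitrogen is NX3, not NX1.
(C) has a primary amino group (-NH2) but the nitrogen is NX3 (three connections), not NX1 triple-bonded.
(D) contains a nitrile (-C#N), which satisfies every atom and bond constraint.
So the answer is (D).

D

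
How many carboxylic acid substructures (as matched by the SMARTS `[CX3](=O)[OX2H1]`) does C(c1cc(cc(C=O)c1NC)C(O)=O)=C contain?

[CX3](=O)[OX2H1] is the SMARTS for a carboxylic acid: an sp2 carbon double-bonded to O and single-bonded to an -OH oxygen.
Exactly one fragment in the molecule meets all constraints, giving 1 match.

1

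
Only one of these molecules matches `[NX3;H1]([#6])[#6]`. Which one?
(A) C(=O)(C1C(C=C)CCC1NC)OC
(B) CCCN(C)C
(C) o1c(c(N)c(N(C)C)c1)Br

A

[NX3;H1]([#6])[#6] describes a trivalent nitrogen with one H, bonded to two carbons (a secondary amine).
(A) contains an N-methylamino group (-NHCH3), which satisfies every atom and bond constraint.
(B) has a dimethylamino group (-N(CH3)2) but the nitrogen has H0, not H1.
(C) has a dimethylamino group (-N(CH3)2) but the nitrogen has H0, not H1.
So the answer is (A).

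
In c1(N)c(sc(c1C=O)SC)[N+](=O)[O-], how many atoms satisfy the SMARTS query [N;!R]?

2

The query [N;!R] means: aliphatic nitrogen not in a ring.
Check the 13 heavy atoms by environment: 1× s (aromatic, in 5-ring) → no; 4× c (aromatic, in 5-ring) → no; 1× N (acyclic) → match; 1× N (charge +1, acyclic) → match; 1× O (charge -1, acyclic) → no; 2× O (acyclic) → no; 2× C (acyclic) → no; 1× S (acyclic) → no.
Summing the matching environments: 1 + 1 = 2 matching atoms.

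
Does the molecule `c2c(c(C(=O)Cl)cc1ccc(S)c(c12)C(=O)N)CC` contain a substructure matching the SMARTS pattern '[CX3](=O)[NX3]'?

Yes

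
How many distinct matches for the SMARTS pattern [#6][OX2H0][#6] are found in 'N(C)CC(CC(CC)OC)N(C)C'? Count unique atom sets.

[#6][OX2H0][#6] is the SMARTS for an ether: an aliphatic oxygen bridging two carbons with no H on the oxygen.
Exactly one fragment in the molecule meets all constraints, giving 1 match.

1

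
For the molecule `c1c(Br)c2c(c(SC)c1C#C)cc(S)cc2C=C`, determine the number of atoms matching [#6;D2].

5

The query [#6;D2] means: any carbon bonded to exactly two heavy atoms.
Check the 18 heavy atoms by environment: 7× c (aromatic, D3) → no; 3× c (aromatic, D2) → match; 2× C (D2) → match; 3× C (D1) → no; 1× Br (D1) → no; 1× S (D2) → no; 1× S (D1) → no.
Summing the matching environments: 3 + 2 = 5 matching atoms.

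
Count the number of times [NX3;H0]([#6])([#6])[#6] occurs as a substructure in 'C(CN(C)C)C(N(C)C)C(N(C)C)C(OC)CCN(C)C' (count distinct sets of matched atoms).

4

[NX3;H0]([#6])([#6])[#6] is the SMARTS for a tertiary amine: a trivalent nitrogen with no H, bonded to three carbons.
The molecule carries 4 separate instances of a dimethylamino group (-N(CH3)2) meeting every constraint; each maps to a distinct set of atoms, giving 4 matches.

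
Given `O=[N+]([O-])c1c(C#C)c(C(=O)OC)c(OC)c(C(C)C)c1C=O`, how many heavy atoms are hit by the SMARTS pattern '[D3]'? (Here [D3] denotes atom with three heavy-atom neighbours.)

9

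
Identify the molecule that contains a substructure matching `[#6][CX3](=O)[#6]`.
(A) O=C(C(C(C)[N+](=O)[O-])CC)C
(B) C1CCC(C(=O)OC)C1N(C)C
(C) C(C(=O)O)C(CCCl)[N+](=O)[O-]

A

[#6][CX3](=O)[#6] describes a carbonyl carbon (no H) flanked by two carbons (a ketone).
(A) contains an acetyl/ketone group (-C(=O)CH3), which satisfies every atom and bond constraint.
(B) has a methyl-ester group (-C(=O)OCH3) but one neighbour of the carbonyl carbon is O, not C.
(C) has a carboxylic acid group (-C(=O)OH) but one neighbour of the carbonyl carbon is O, not C.
So the answer is (A).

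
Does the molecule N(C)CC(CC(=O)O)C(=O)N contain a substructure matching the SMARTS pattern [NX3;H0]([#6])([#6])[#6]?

No

The pattern [NX3;H0]([#6])([#6])[#6] describes a trivalent nitrogen with no H, bonded to three carbons — a tertiary amine.
The closest candidate here is an N-methylamino group (-NHCH3), but the nitrogen still has one H (H1), not H0. No other fragment satisfies the full query, so there is no match.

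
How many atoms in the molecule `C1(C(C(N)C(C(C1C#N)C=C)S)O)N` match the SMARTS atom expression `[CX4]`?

The query [CX4] means: C with X4: aliphatic carbon with exactly 4 total connections (bonds + H).
Check the 14 heavy atoms by environment: 6× C (X4) → match; 1× S (X2) → no; 2× N (X3) → no; 1× C (X2) → no; 1× N (X1) → no; 2× C (X3) → no; 1× O (X2) → no.
That gives 6 matching atoms.

6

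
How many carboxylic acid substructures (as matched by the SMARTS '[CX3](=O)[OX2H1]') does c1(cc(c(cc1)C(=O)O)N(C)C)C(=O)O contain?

2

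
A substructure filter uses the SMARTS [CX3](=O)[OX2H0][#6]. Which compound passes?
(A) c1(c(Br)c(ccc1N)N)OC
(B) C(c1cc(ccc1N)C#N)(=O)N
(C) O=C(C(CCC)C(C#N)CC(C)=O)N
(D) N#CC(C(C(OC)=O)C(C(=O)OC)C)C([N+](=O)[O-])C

D

[CX3](=O)[OX2H0][#6] describes a carbonyl carbon bonded to an oxygen that is itself bonded to carbon (no H on that O) (an ester).
(A) has a methoxy ether (-OCH3) but the ether oxygen is not adjacent to a C=O carbon.
(B) has a primary amide (-C(=O)NH2) but the carbonyl is bonded to N, not to an O-C linkage.
(C) has a primary amide (-C(=O)NH2) but the carbonyl is bonded to N, not to an O-C linkage.
(D) contains a methyl-ester group (-C(=O)OCH3), which satisfies every atom and bond constraint.
So the answer is (D).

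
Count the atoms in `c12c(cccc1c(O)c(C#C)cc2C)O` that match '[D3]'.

6

The query [D3] means: atom with exactly three heavy-atom neighbours.
Check the 15 heavy atoms by environment: 6× c (aromatic, D3) → match; 4× c (aromatic, D2) → no; 2× C (D1) → no; 2× O (D1) → no; 1× C (D2) → no.
That gives 6 matching atoms.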